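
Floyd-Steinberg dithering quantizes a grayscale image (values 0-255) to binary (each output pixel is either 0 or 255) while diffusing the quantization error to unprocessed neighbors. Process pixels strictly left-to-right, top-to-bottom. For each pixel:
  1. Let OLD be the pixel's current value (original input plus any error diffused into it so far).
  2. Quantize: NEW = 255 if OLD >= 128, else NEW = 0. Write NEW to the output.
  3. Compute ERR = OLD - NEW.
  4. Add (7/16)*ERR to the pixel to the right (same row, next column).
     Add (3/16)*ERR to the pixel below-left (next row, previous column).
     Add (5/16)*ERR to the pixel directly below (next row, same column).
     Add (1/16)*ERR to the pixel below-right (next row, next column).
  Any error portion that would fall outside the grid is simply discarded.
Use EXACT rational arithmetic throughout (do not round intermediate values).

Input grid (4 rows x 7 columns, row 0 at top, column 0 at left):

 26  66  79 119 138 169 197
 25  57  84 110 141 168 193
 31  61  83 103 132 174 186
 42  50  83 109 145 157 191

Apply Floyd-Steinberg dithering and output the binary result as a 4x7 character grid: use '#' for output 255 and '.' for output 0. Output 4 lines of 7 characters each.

Answer: ...#.##
..#.#.#
...#.##
.#.#.##

Derivation:
(0,0): OLD=26 → NEW=0, ERR=26
(0,1): OLD=619/8 → NEW=0, ERR=619/8
(0,2): OLD=14445/128 → NEW=0, ERR=14445/128
(0,3): OLD=344827/2048 → NEW=255, ERR=-177413/2048
(0,4): OLD=3280093/32768 → NEW=0, ERR=3280093/32768
(0,5): OLD=111565323/524288 → NEW=255, ERR=-22128117/524288
(0,6): OLD=1497658957/8388608 → NEW=255, ERR=-641436083/8388608
(1,0): OLD=6097/128 → NEW=0, ERR=6097/128
(1,1): OLD=127799/1024 → NEW=0, ERR=127799/1024
(1,2): OLD=5323523/32768 → NEW=255, ERR=-3032317/32768
(1,3): OLD=8947655/131072 → NEW=0, ERR=8947655/131072
(1,4): OLD=1583933429/8388608 → NEW=255, ERR=-555161611/8388608
(1,5): OLD=7903796613/67108864 → NEW=0, ERR=7903796613/67108864
(1,6): OLD=234068906027/1073741824 → NEW=255, ERR=-39735259093/1073741824
(2,0): OLD=1135181/16384 → NEW=0, ERR=1135181/16384
(2,1): OLD=60785823/524288 → NEW=0, ERR=60785823/524288
(2,2): OLD=1051974813/8388608 → NEW=0, ERR=1051974813/8388608
(2,3): OLD=10804870645/67108864 → NEW=255, ERR=-6307889675/67108864
(2,4): OLD=51832408901/536870912 → NEW=0, ERR=51832408901/536870912
(2,5): OLD=4156988228183/17179869184 → NEW=255, ERR=-223878413737/17179869184
(2,6): OLD=48404693000913/274877906944 → NEW=255, ERR=-21689173269807/274877906944
(3,0): OLD=716307965/8388608 → NEW=0, ERR=716307965/8388608
(3,1): OLD=10162522553/67108864 → NEW=255, ERR=-6950237767/67108864
(3,2): OLD=35702407931/536870912 → NEW=0, ERR=35702407931/536870912
(3,3): OLD=289181938445/2147483648 → NEW=255, ERR=-258426391795/2147483648
(3,4): OLD=31392148992509/274877906944 → NEW=0, ERR=31392148992509/274877906944
(3,5): OLD=426899372819911/2199023255552 → NEW=255, ERR=-133851557345849/2199023255552
(3,6): OLD=4887030799795353/35184372088832 → NEW=255, ERR=-4084984082856807/35184372088832
Row 0: ...#.##
Row 1: ..#.#.#
Row 2: ...#.##
Row 3: .#.#.##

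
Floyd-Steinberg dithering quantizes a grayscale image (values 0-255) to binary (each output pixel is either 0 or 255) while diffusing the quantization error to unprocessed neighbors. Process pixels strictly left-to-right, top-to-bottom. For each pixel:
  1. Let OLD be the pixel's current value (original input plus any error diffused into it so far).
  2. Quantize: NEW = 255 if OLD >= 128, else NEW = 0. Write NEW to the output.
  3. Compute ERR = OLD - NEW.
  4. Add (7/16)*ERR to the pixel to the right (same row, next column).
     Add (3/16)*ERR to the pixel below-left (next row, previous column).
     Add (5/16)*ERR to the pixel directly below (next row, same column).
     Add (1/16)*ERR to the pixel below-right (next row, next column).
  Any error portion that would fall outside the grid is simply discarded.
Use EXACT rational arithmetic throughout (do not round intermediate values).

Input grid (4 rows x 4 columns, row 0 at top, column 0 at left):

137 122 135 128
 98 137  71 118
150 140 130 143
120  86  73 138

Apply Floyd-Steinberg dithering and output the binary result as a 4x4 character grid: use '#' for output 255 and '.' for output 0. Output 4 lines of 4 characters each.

(0,0): OLD=137 → NEW=255, ERR=-118
(0,1): OLD=563/8 → NEW=0, ERR=563/8
(0,2): OLD=21221/128 → NEW=255, ERR=-11419/128
(0,3): OLD=182211/2048 → NEW=0, ERR=182211/2048
(1,0): OLD=9513/128 → NEW=0, ERR=9513/128
(1,1): OLD=171423/1024 → NEW=255, ERR=-89697/1024
(1,2): OLD=848011/32768 → NEW=0, ERR=848011/32768
(1,3): OLD=79455677/524288 → NEW=255, ERR=-54237763/524288
(2,0): OLD=2569029/16384 → NEW=255, ERR=-1608891/16384
(2,1): OLD=41503687/524288 → NEW=0, ERR=41503687/524288
(2,2): OLD=155030947/1048576 → NEW=255, ERR=-112355933/1048576
(2,3): OLD=1097409079/16777216 → NEW=0, ERR=1097409079/16777216
(3,0): OLD=873721461/8388608 → NEW=0, ERR=873721461/8388608
(3,1): OLD=17458775211/134217728 → NEW=255, ERR=-16766745429/134217728
(3,2): OLD=4454052949/2147483648 → NEW=0, ERR=4454052949/2147483648
(3,3): OLD=5245059125203/34359738368 → NEW=255, ERR=-3516674158637/34359738368
Row 0: #.#.
Row 1: .#.#
Row 2: #.#.
Row 3: .#.#

Answer: #.#.
.#.#
#.#.
.#.#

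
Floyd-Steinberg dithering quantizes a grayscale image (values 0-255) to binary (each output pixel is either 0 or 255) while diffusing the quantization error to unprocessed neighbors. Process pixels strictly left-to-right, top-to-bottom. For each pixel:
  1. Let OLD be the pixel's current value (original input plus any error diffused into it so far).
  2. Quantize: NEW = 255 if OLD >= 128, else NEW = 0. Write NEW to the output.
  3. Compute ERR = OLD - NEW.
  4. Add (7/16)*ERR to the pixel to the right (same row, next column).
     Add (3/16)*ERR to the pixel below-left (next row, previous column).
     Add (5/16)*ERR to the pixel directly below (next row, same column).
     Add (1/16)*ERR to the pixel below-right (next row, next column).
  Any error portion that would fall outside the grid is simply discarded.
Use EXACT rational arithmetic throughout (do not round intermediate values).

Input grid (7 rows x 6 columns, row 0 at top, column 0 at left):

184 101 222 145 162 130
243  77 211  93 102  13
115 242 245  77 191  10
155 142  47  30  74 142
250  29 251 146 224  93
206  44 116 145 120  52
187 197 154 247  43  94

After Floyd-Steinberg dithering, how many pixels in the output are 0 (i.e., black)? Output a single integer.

Answer: 18

Derivation:
(0,0): OLD=184 → NEW=255, ERR=-71
(0,1): OLD=1119/16 → NEW=0, ERR=1119/16
(0,2): OLD=64665/256 → NEW=255, ERR=-615/256
(0,3): OLD=589615/4096 → NEW=255, ERR=-454865/4096
(0,4): OLD=7432777/65536 → NEW=0, ERR=7432777/65536
(0,5): OLD=188344319/1048576 → NEW=255, ERR=-79042561/1048576
(1,0): OLD=59885/256 → NEW=255, ERR=-5395/256
(1,1): OLD=173563/2048 → NEW=0, ERR=173563/2048
(1,2): OLD=15130647/65536 → NEW=255, ERR=-1581033/65536
(1,3): OLD=18050507/262144 → NEW=0, ERR=18050507/262144
(1,4): OLD=2457739265/16777216 → NEW=255, ERR=-1820450815/16777216
(1,5): OLD=-13674108745/268435456 → NEW=0, ERR=-13674108745/268435456
(2,0): OLD=4073209/32768 → NEW=0, ERR=4073209/32768
(2,1): OLD=332426179/1048576 → NEW=255, ERR=65039299/1048576
(2,2): OLD=4744680713/16777216 → NEW=255, ERR=466490633/16777216
(2,3): OLD=11922514945/134217728 → NEW=0, ERR=11922514945/134217728
(2,4): OLD=819079290499/4294967296 → NEW=255, ERR=-276137369981/4294967296
(2,5): OLD=-2805730930747/68719476736 → NEW=0, ERR=-2805730930747/68719476736
(3,0): OLD=3447299817/16777216 → NEW=255, ERR=-830890263/16777216
(3,1): OLD=20494850869/134217728 → NEW=255, ERR=-13730669771/134217728
(3,2): OLD=33784621743/1073741824 → NEW=0, ERR=33784621743/1073741824
(3,3): OLD=4206165594189/68719476736 → NEW=0, ERR=4206165594189/68719476736
(3,4): OLD=43201582437933/549755813888 → NEW=0, ERR=43201582437933/549755813888
(3,5): OLD=1403881465631619/8796093022208 → NEW=255, ERR=-839122255031421/8796093022208
(4,0): OLD=462443292167/2147483648 → NEW=255, ERR=-85165038073/2147483648
(4,1): OLD=-601822658725/34359738368 → NEW=0, ERR=-601822658725/34359738368
(4,2): OLD=283951374167201/1099511627776 → NEW=255, ERR=3575909084321/1099511627776
(4,3): OLD=3223788720902533/17592186044416 → NEW=255, ERR=-1262218720423547/17592186044416
(4,4): OLD=57169161792215253/281474976710656 → NEW=255, ERR=-14606957269002027/281474976710656
(4,5): OLD=204445713865636275/4503599627370496 → NEW=0, ERR=204445713865636275/4503599627370496
(5,0): OLD=104631026638913/549755813888 → NEW=255, ERR=-35556705902527/549755813888
(5,1): OLD=147093905682513/17592186044416 → NEW=0, ERR=147093905682513/17592186044416
(5,2): OLD=14936019001210763/140737488355328 → NEW=0, ERR=14936019001210763/140737488355328
(5,3): OLD=718243275270368937/4503599627370496 → NEW=255, ERR=-430174629709107543/4503599627370496
(5,4): OLD=594667680529489769/9007199254740992 → NEW=0, ERR=594667680529489769/9007199254740992
(5,5): OLD=13233698049699231613/144115188075855872 → NEW=0, ERR=13233698049699231613/144115188075855872
(6,0): OLD=47388029417535891/281474976710656 → NEW=255, ERR=-24388089643681389/281474976710656
(6,1): OLD=799671092125989783/4503599627370496 → NEW=255, ERR=-348746812853486697/4503599627370496
(6,2): OLD=2448134245696904511/18014398509481984 → NEW=255, ERR=-2145537374221001409/18014398509481984
(6,3): OLD=53050465211075556323/288230376151711744 → NEW=255, ERR=-20448280707610938397/288230376151711744
(6,4): OLD=202182374720631981059/4611686018427387904 → NEW=0, ERR=202182374720631981059/4611686018427387904
(6,5): OLD=10773113935142191094837/73786976294838206464 → NEW=255, ERR=-8042565020041551553483/73786976294838206464
Output grid:
  Row 0: #.##.#  (2 black, running=2)
  Row 1: #.#.#.  (3 black, running=5)
  Row 2: .##.#.  (3 black, running=8)
  Row 3: ##...#  (3 black, running=11)
  Row 4: #.###.  (2 black, running=13)
  Row 5: #..#..  (4 black, running=17)
  Row 6: ####.#  (1 black, running=18)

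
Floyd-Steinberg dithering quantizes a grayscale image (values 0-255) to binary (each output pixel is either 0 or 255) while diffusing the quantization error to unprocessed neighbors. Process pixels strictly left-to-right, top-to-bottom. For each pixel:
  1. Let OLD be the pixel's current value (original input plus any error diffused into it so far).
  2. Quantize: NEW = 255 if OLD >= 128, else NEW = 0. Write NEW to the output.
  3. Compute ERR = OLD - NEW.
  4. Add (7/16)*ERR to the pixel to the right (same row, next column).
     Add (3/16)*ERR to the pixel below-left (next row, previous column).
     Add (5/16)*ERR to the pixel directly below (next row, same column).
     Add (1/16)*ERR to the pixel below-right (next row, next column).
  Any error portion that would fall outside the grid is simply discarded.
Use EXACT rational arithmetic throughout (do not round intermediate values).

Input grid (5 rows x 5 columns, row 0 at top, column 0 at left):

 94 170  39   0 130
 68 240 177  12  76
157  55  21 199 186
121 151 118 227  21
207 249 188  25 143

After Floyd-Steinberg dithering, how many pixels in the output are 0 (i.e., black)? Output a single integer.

Answer: 12

Derivation:
(0,0): OLD=94 → NEW=0, ERR=94
(0,1): OLD=1689/8 → NEW=255, ERR=-351/8
(0,2): OLD=2535/128 → NEW=0, ERR=2535/128
(0,3): OLD=17745/2048 → NEW=0, ERR=17745/2048
(0,4): OLD=4384055/32768 → NEW=255, ERR=-3971785/32768
(1,0): OLD=11411/128 → NEW=0, ERR=11411/128
(1,1): OLD=281477/1024 → NEW=255, ERR=20357/1024
(1,2): OLD=6251113/32768 → NEW=255, ERR=-2104727/32768
(1,3): OLD=-4572107/131072 → NEW=0, ERR=-4572107/131072
(1,4): OLD=49078783/2097152 → NEW=0, ERR=49078783/2097152
(2,0): OLD=3089799/16384 → NEW=255, ERR=-1088121/16384
(2,1): OLD=13466301/524288 → NEW=0, ERR=13466301/524288
(2,2): OLD=57604215/8388608 → NEW=0, ERR=57604215/8388608
(2,3): OLD=25699618421/134217728 → NEW=255, ERR=-8525902219/134217728
(2,4): OLD=350774015987/2147483648 → NEW=255, ERR=-196834314253/2147483648
(3,0): OLD=881321111/8388608 → NEW=0, ERR=881321111/8388608
(3,1): OLD=13564561739/67108864 → NEW=255, ERR=-3548198581/67108864
(3,2): OLD=186206293929/2147483648 → NEW=0, ERR=186206293929/2147483648
(3,3): OLD=980659528225/4294967296 → NEW=255, ERR=-114557132255/4294967296
(3,4): OLD=-1599962927867/68719476736 → NEW=0, ERR=-1599962927867/68719476736
(4,0): OLD=246872806265/1073741824 → NEW=255, ERR=-26931358855/1073741824
(4,1): OLD=8395061142905/34359738368 → NEW=255, ERR=-366672140935/34359738368
(4,2): OLD=111117842691127/549755813888 → NEW=255, ERR=-29069889850313/549755813888
(4,3): OLD=-47633767063175/8796093022208 → NEW=0, ERR=-47633767063175/8796093022208
(4,4): OLD=18533435184676559/140737488355328 → NEW=255, ERR=-17354624345932081/140737488355328
Output grid:
  Row 0: .#..#  (3 black, running=3)
  Row 1: .##..  (3 black, running=6)
  Row 2: #..##  (2 black, running=8)
  Row 3: .#.#.  (3 black, running=11)
  Row 4: ###.#  (1 black, running=12)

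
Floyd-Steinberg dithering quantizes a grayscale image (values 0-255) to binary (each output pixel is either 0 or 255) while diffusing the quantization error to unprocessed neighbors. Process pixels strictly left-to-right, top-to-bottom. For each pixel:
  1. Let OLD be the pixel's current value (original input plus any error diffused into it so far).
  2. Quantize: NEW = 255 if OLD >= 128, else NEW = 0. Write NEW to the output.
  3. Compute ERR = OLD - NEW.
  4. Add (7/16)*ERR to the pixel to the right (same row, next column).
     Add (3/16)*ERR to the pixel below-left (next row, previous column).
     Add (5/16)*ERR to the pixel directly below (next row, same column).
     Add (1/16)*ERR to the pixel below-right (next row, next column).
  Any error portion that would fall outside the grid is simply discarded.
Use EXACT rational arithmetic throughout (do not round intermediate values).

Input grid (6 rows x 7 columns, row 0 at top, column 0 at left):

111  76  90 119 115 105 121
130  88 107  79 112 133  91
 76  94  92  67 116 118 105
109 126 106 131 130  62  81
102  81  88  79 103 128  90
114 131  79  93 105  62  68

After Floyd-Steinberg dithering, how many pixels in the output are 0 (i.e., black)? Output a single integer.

Answer: 26

Derivation:
(0,0): OLD=111 → NEW=0, ERR=111
(0,1): OLD=1993/16 → NEW=0, ERR=1993/16
(0,2): OLD=36991/256 → NEW=255, ERR=-28289/256
(0,3): OLD=289401/4096 → NEW=0, ERR=289401/4096
(0,4): OLD=9562447/65536 → NEW=255, ERR=-7149233/65536
(0,5): OLD=60055849/1048576 → NEW=0, ERR=60055849/1048576
(0,6): OLD=2450434079/16777216 → NEW=255, ERR=-1827756001/16777216
(1,0): OLD=48139/256 → NEW=255, ERR=-17141/256
(1,1): OLD=171725/2048 → NEW=0, ERR=171725/2048
(1,2): OLD=8531793/65536 → NEW=255, ERR=-8179887/65536
(1,3): OLD=5010173/262144 → NEW=0, ERR=5010173/262144
(1,4): OLD=1701648599/16777216 → NEW=0, ERR=1701648599/16777216
(1,5): OLD=22552226055/134217728 → NEW=255, ERR=-11673294585/134217728
(1,6): OLD=48284858505/2147483648 → NEW=0, ERR=48284858505/2147483648
(2,0): OLD=2319903/32768 → NEW=0, ERR=2319903/32768
(2,1): OLD=129593029/1048576 → NEW=0, ERR=129593029/1048576
(2,2): OLD=1944309391/16777216 → NEW=0, ERR=1944309391/16777216
(2,3): OLD=18104745687/134217728 → NEW=255, ERR=-16120774953/134217728
(2,4): OLD=85936973639/1073741824 → NEW=0, ERR=85936973639/1073741824
(2,5): OLD=4686368787757/34359738368 → NEW=255, ERR=-4075364496083/34359738368
(2,6): OLD=30071234252299/549755813888 → NEW=0, ERR=30071234252299/549755813888
(3,0): OLD=2588680111/16777216 → NEW=255, ERR=-1689509969/16777216
(3,1): OLD=19692229251/134217728 → NEW=255, ERR=-14533291389/134217728
(3,2): OLD=85949092729/1073741824 → NEW=0, ERR=85949092729/1073741824
(3,3): OLD=647405559007/4294967296 → NEW=255, ERR=-447811101473/4294967296
(3,4): OLD=43787738028975/549755813888 → NEW=0, ERR=43787738028975/549755813888
(3,5): OLD=330028103576573/4398046511104 → NEW=0, ERR=330028103576573/4398046511104
(3,6): OLD=8691267718020131/70368744177664 → NEW=0, ERR=8691267718020131/70368744177664
(4,0): OLD=107863059169/2147483648 → NEW=0, ERR=107863059169/2147483648
(4,1): OLD=2674954191213/34359738368 → NEW=0, ERR=2674954191213/34359738368
(4,2): OLD=66387056766339/549755813888 → NEW=0, ERR=66387056766339/549755813888
(4,3): OLD=524185395370129/4398046511104 → NEW=0, ERR=524185395370129/4398046511104
(4,4): OLD=6600156840935331/35184372088832 → NEW=255, ERR=-2371858041716829/35184372088832
(4,5): OLD=168990057399715299/1125899906842624 → NEW=255, ERR=-118114418845153821/1125899906842624
(4,6): OLD=1574283545894514981/18014398509481984 → NEW=0, ERR=1574283545894514981/18014398509481984
(5,0): OLD=79326070090391/549755813888 → NEW=255, ERR=-60861662451049/549755813888
(5,1): OLD=583513498747613/4398046511104 → NEW=255, ERR=-537988361583907/4398046511104
(5,2): OLD=3181822426093659/35184372088832 → NEW=0, ERR=3181822426093659/35184372088832
(5,3): OLD=46363857986768999/281474976710656 → NEW=255, ERR=-25412261074448281/281474976710656
(5,4): OLD=580319451415655373/18014398509481984 → NEW=0, ERR=580319451415655373/18014398509481984
(5,5): OLD=7995912647013969277/144115188075855872 → NEW=0, ERR=7995912647013969277/144115188075855872
(5,6): OLD=260621409379229883827/2305843009213693952 → NEW=0, ERR=260621409379229883827/2305843009213693952
Output grid:
  Row 0: ..#.#.#  (4 black, running=4)
  Row 1: #.#..#.  (4 black, running=8)
  Row 2: ...#.#.  (5 black, running=13)
  Row 3: ##.#...  (4 black, running=17)
  Row 4: ....##.  (5 black, running=22)
  Row 5: ##.#...  (4 black, running=26)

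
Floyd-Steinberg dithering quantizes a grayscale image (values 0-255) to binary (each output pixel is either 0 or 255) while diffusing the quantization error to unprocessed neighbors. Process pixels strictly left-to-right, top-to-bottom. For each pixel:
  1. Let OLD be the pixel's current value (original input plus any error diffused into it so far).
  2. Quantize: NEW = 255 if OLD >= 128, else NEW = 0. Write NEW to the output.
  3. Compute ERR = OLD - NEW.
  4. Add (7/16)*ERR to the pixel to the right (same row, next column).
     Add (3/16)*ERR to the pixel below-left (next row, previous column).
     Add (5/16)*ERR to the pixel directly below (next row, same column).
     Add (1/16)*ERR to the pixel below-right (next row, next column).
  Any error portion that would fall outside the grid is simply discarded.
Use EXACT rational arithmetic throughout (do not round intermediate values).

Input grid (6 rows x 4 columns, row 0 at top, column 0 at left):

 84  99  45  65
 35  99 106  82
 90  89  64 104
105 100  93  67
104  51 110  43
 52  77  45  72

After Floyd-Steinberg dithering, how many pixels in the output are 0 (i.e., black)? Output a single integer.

Answer: 18

Derivation:
(0,0): OLD=84 → NEW=0, ERR=84
(0,1): OLD=543/4 → NEW=255, ERR=-477/4
(0,2): OLD=-459/64 → NEW=0, ERR=-459/64
(0,3): OLD=63347/1024 → NEW=0, ERR=63347/1024
(1,0): OLD=2489/64 → NEW=0, ERR=2489/64
(1,1): OLD=42319/512 → NEW=0, ERR=42319/512
(1,2): OLD=2360379/16384 → NEW=255, ERR=-1817541/16384
(1,3): OLD=13723277/262144 → NEW=0, ERR=13723277/262144
(2,0): OLD=963797/8192 → NEW=0, ERR=963797/8192
(2,1): OLD=38779575/262144 → NEW=255, ERR=-28067145/262144
(2,2): OLD=-1325085/524288 → NEW=0, ERR=-1325085/524288
(2,3): OLD=942211095/8388608 → NEW=0, ERR=942211095/8388608
(3,0): OLD=510408005/4194304 → NEW=0, ERR=510408005/4194304
(3,1): OLD=8500032859/67108864 → NEW=0, ERR=8500032859/67108864
(3,2): OLD=173938042405/1073741824 → NEW=255, ERR=-99866122715/1073741824
(3,3): OLD=1052289703043/17179869184 → NEW=0, ERR=1052289703043/17179869184
(4,0): OLD=178001888673/1073741824 → NEW=255, ERR=-95802276447/1073741824
(4,1): OLD=358313051555/8589934592 → NEW=0, ERR=358313051555/8589934592
(4,2): OLD=32596540189443/274877906944 → NEW=0, ERR=32596540189443/274877906944
(4,3): OLD=475909230131973/4398046511104 → NEW=0, ERR=475909230131973/4398046511104
(5,0): OLD=4389673677329/137438953472 → NEW=0, ERR=4389673677329/137438953472
(5,1): OLD=530699338884311/4398046511104 → NEW=0, ERR=530699338884311/4398046511104
(5,2): OLD=346887376504143/2199023255552 → NEW=255, ERR=-213863553661617/2199023255552
(5,3): OLD=4973550623220123/70368744177664 → NEW=0, ERR=4973550623220123/70368744177664
Output grid:
  Row 0: .#..  (3 black, running=3)
  Row 1: ..#.  (3 black, running=6)
  Row 2: .#..  (3 black, running=9)
  Row 3: ..#.  (3 black, running=12)
  Row 4: #...  (3 black, running=15)
  Row 5: ..#.  (3 black, running=18)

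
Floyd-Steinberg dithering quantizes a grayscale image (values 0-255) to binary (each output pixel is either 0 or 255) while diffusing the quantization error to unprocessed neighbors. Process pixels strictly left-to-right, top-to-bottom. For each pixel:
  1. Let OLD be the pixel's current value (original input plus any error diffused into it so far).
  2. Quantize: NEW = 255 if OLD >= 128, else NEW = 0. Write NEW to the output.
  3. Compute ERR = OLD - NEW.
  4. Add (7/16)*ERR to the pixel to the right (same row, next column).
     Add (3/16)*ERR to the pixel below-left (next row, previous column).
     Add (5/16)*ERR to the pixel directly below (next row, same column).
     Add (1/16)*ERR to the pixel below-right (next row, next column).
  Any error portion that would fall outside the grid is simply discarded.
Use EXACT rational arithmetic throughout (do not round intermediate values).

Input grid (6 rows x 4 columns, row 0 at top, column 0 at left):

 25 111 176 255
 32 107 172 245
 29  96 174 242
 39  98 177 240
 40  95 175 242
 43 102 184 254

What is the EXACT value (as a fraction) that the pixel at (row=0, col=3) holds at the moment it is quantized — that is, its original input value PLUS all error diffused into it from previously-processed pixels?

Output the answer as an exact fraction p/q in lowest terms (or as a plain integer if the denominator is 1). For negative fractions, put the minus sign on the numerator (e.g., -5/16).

(0,0): OLD=25 → NEW=0, ERR=25
(0,1): OLD=1951/16 → NEW=0, ERR=1951/16
(0,2): OLD=58713/256 → NEW=255, ERR=-6567/256
(0,3): OLD=998511/4096 → NEW=255, ERR=-45969/4096
Target (0,3): original=255, with diffused error = 998511/4096

Answer: 998511/4096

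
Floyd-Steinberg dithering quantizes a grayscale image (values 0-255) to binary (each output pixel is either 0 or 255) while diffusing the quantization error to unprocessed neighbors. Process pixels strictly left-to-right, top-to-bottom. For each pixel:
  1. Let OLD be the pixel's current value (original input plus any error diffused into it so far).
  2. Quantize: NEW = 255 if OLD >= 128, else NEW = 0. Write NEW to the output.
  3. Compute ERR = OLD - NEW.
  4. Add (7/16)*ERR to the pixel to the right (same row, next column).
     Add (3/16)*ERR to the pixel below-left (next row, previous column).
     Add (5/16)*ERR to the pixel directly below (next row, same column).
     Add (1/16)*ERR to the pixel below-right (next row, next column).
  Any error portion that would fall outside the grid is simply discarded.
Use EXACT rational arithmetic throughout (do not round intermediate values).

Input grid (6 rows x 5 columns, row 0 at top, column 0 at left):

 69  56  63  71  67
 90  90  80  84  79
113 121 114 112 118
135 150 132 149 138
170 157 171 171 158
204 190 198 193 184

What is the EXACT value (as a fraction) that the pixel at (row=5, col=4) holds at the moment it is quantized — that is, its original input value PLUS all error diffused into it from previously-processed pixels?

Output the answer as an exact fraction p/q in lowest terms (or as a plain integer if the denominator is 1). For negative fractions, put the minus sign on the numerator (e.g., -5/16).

Answer: 3142069694122319927/18014398509481984

Derivation:
(0,0): OLD=69 → NEW=0, ERR=69
(0,1): OLD=1379/16 → NEW=0, ERR=1379/16
(0,2): OLD=25781/256 → NEW=0, ERR=25781/256
(0,3): OLD=471283/4096 → NEW=0, ERR=471283/4096
(0,4): OLD=7689893/65536 → NEW=0, ERR=7689893/65536
(1,0): OLD=32697/256 → NEW=0, ERR=32697/256
(1,1): OLD=401423/2048 → NEW=255, ERR=-120817/2048
(1,2): OLD=7380795/65536 → NEW=0, ERR=7380795/65536
(1,3): OLD=51779551/262144 → NEW=255, ERR=-15067169/262144
(1,4): OLD=409839805/4194304 → NEW=0, ERR=409839805/4194304
(2,0): OLD=4648213/32768 → NEW=255, ERR=-3707627/32768
(2,1): OLD=86153015/1048576 → NEW=0, ERR=86153015/1048576
(2,2): OLD=2863472997/16777216 → NEW=255, ERR=-1414717083/16777216
(2,3): OLD=22147818591/268435456 → NEW=0, ERR=22147818591/268435456
(2,4): OLD=777560827609/4294967296 → NEW=255, ERR=-317655832871/4294967296
(3,0): OLD=1930162885/16777216 → NEW=0, ERR=1930162885/16777216
(3,1): OLD=27263121761/134217728 → NEW=255, ERR=-6962398879/134217728
(3,2): OLD=444783359739/4294967296 → NEW=0, ERR=444783359739/4294967296
(3,3): OLD=1726171995907/8589934592 → NEW=255, ERR=-464261325053/8589934592
(3,4): OLD=13248918169967/137438953472 → NEW=0, ERR=13248918169967/137438953472
(4,0): OLD=421391538923/2147483648 → NEW=255, ERR=-126216791317/2147483648
(4,1): OLD=9736410726251/68719476736 → NEW=255, ERR=-7787055841429/68719476736
(4,2): OLD=154382746211493/1099511627776 → NEW=255, ERR=-125992718871387/1099511627776
(4,3): OLD=2261026109633899/17592186044416 → NEW=255, ERR=-2224981331692181/17592186044416
(4,4): OLD=36426677433508717/281474976710656 → NEW=255, ERR=-35349441627708563/281474976710656
(5,0): OLD=180744517931297/1099511627776 → NEW=255, ERR=-99630947151583/1099511627776
(5,1): OLD=789766548647587/8796093022208 → NEW=0, ERR=789766548647587/8796093022208
(5,2): OLD=48040929269582779/281474976710656 → NEW=255, ERR=-23735189791634501/281474976710656
(5,3): OLD=96686858022872245/1125899906842624 → NEW=0, ERR=96686858022872245/1125899906842624
(5,4): OLD=3142069694122319927/18014398509481984 → NEW=255, ERR=-1451601925795585993/18014398509481984
Target (5,4): original=184, with diffused error = 3142069694122319927/18014398509481984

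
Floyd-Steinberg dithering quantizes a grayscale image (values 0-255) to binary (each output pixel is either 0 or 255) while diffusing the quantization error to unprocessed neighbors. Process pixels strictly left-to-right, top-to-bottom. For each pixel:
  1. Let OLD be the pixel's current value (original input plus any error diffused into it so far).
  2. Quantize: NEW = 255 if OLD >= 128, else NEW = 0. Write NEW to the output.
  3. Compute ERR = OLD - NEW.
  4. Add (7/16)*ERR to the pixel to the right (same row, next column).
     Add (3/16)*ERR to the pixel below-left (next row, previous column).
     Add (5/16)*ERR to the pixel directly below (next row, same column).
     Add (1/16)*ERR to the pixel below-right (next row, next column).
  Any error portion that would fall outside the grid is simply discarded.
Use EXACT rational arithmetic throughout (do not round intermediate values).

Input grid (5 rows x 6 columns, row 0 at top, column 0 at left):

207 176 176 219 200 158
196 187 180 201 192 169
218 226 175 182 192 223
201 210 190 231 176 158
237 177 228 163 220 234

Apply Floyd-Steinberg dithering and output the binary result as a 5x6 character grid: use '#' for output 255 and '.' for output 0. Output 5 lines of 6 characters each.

Answer: #####.
#.#.##
######
##.#.#
#.####

Derivation:
(0,0): OLD=207 → NEW=255, ERR=-48
(0,1): OLD=155 → NEW=255, ERR=-100
(0,2): OLD=529/4 → NEW=255, ERR=-491/4
(0,3): OLD=10579/64 → NEW=255, ERR=-5741/64
(0,4): OLD=164613/1024 → NEW=255, ERR=-96507/1024
(0,5): OLD=1913123/16384 → NEW=0, ERR=1913123/16384
(1,0): OLD=649/4 → NEW=255, ERR=-371/4
(1,1): OLD=2853/32 → NEW=0, ERR=2853/32
(1,2): OLD=161359/1024 → NEW=255, ERR=-99761/1024
(1,3): OLD=215045/2048 → NEW=0, ERR=215045/2048
(1,4): OLD=58923281/262144 → NEW=255, ERR=-7923439/262144
(1,5): OLD=781717351/4194304 → NEW=255, ERR=-287830169/4194304
(2,0): OLD=105335/512 → NEW=255, ERR=-25225/512
(2,1): OLD=3411855/16384 → NEW=255, ERR=-766065/16384
(2,2): OLD=39153681/262144 → NEW=255, ERR=-27693039/262144
(2,3): OLD=328915861/2097152 → NEW=255, ERR=-205857899/2097152
(2,4): OLD=8945937835/67108864 → NEW=255, ERR=-8166822485/67108864
(2,5): OLD=157221855453/1073741824 → NEW=255, ERR=-116582309667/1073741824
(3,0): OLD=46356749/262144 → NEW=255, ERR=-20489971/262144
(3,1): OLD=290047263/2097152 → NEW=255, ERR=-244726497/2097152
(3,2): OLD=44357891/524288 → NEW=0, ERR=44357891/524288
(3,3): OLD=223251882401/1073741824 → NEW=255, ERR=-50552282719/1073741824
(3,4): OLD=780649512631/8589934592 → NEW=0, ERR=780649512631/8589934592
(3,5): OLD=21471255572233/137438953472 → NEW=255, ERR=-13575677563127/137438953472
(4,0): OLD=6398622053/33554432 → NEW=255, ERR=-2157758107/33554432
(4,1): OLD=66237723699/536870912 → NEW=0, ERR=66237723699/536870912
(4,2): OLD=5021606294957/17179869184 → NEW=255, ERR=640739653037/17179869184
(4,3): OLD=51383510233685/274877906944 → NEW=255, ERR=-18710356037035/274877906944
(4,4): OLD=867106212449769/4398046511104 → NEW=255, ERR=-254395647881751/4398046511104
(4,5): OLD=12913100742767871/70368744177664 → NEW=255, ERR=-5030929022536449/70368744177664
Row 0: #####.
Row 1: #.#.##
Row 2: ######
Row 3: ##.#.#
Row 4: #.####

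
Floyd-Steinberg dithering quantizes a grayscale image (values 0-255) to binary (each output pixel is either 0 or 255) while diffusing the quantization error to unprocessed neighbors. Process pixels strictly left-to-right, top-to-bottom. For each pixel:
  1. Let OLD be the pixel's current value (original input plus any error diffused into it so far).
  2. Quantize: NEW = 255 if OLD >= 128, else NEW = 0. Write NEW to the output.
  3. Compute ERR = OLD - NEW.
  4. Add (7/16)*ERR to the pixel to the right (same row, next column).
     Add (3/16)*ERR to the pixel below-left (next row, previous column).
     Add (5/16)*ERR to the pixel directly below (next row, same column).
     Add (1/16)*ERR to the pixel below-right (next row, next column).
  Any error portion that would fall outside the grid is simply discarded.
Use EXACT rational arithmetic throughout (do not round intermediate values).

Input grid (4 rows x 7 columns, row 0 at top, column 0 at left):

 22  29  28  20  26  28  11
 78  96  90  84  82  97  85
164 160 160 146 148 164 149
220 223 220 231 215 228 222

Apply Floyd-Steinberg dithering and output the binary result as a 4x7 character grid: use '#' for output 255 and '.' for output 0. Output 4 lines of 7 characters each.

Answer: .......
.#.#.#.
#.#.#.#
#######

Derivation:
(0,0): OLD=22 → NEW=0, ERR=22
(0,1): OLD=309/8 → NEW=0, ERR=309/8
(0,2): OLD=5747/128 → NEW=0, ERR=5747/128
(0,3): OLD=81189/2048 → NEW=0, ERR=81189/2048
(0,4): OLD=1420291/32768 → NEW=0, ERR=1420291/32768
(0,5): OLD=24622101/524288 → NEW=0, ERR=24622101/524288
(0,6): OLD=264629395/8388608 → NEW=0, ERR=264629395/8388608
(1,0): OLD=11791/128 → NEW=0, ERR=11791/128
(1,1): OLD=161961/1024 → NEW=255, ERR=-99159/1024
(1,2): OLD=2343325/32768 → NEW=0, ERR=2343325/32768
(1,3): OLD=18167673/131072 → NEW=255, ERR=-15255687/131072
(1,4): OLD=468980587/8388608 → NEW=0, ERR=468980587/8388608
(1,5): OLD=9714617243/67108864 → NEW=255, ERR=-7398143077/67108864
(1,6): OLD=53217858229/1073741824 → NEW=0, ERR=53217858229/1073741824
(2,0): OLD=2861139/16384 → NEW=255, ERR=-1316781/16384
(2,1): OLD=59634177/524288 → NEW=0, ERR=59634177/524288
(2,2): OLD=1713244867/8388608 → NEW=255, ERR=-425850173/8388608
(2,3): OLD=6869925099/67108864 → NEW=0, ERR=6869925099/67108864
(2,4): OLD=97878574075/536870912 → NEW=255, ERR=-39023508485/536870912
(2,5): OLD=1899001071049/17179869184 → NEW=0, ERR=1899001071049/17179869184
(2,6): OLD=56613319662607/274877906944 → NEW=255, ERR=-13480546608113/274877906944
(3,0): OLD=1813711331/8388608 → NEW=255, ERR=-325383709/8388608
(3,1): OLD=15235929575/67108864 → NEW=255, ERR=-1876830745/67108864
(3,2): OLD=117147164549/536870912 → NEW=255, ERR=-19754918011/536870912
(3,3): OLD=494115633027/2147483648 → NEW=255, ERR=-53492697213/2147483648
(3,4): OLD=57315101629923/274877906944 → NEW=255, ERR=-12778764640797/274877906944
(3,5): OLD=502400830780697/2199023255552 → NEW=255, ERR=-58350099385063/2199023255552
(3,6): OLD=7106330180795015/35184372088832 → NEW=255, ERR=-1865684701857145/35184372088832
Row 0: .......
Row 1: .#.#.#.
Row 2: #.#.#.#
Row 3: #######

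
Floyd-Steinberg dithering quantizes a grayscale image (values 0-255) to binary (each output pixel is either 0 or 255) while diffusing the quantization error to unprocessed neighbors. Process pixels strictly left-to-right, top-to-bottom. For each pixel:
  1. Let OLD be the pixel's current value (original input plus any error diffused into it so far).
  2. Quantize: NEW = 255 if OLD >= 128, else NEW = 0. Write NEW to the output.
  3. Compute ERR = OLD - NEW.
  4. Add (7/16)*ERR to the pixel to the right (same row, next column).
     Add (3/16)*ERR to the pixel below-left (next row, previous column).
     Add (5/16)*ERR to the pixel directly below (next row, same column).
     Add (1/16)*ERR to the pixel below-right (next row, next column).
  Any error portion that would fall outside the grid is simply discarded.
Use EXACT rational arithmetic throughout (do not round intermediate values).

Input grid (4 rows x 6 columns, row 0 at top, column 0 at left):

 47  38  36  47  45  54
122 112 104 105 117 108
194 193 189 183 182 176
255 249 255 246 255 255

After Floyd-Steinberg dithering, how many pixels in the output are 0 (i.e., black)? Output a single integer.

Answer: 9

Derivation:
(0,0): OLD=47 → NEW=0, ERR=47
(0,1): OLD=937/16 → NEW=0, ERR=937/16
(0,2): OLD=15775/256 → NEW=0, ERR=15775/256
(0,3): OLD=302937/4096 → NEW=0, ERR=302937/4096
(0,4): OLD=5069679/65536 → NEW=0, ERR=5069679/65536
(0,5): OLD=92110857/1048576 → NEW=0, ERR=92110857/1048576
(1,0): OLD=37803/256 → NEW=255, ERR=-27477/256
(1,1): OLD=200365/2048 → NEW=0, ERR=200365/2048
(1,2): OLD=12031537/65536 → NEW=255, ERR=-4680143/65536
(1,3): OLD=30205469/262144 → NEW=0, ERR=30205469/262144
(1,4): OLD=3568146167/16777216 → NEW=255, ERR=-710043913/16777216
(1,5): OLD=32687428241/268435456 → NEW=0, ERR=32687428241/268435456
(2,0): OLD=5859007/32768 → NEW=255, ERR=-2496833/32768
(2,1): OLD=178403365/1048576 → NEW=255, ERR=-88983515/1048576
(2,2): OLD=2638650287/16777216 → NEW=255, ERR=-1639539793/16777216
(2,3): OLD=21992205815/134217728 → NEW=255, ERR=-12233314825/134217728
(2,4): OLD=682606812261/4294967296 → NEW=255, ERR=-412609848219/4294967296
(2,5): OLD=11639581985555/68719476736 → NEW=255, ERR=-5883884582125/68719476736
(3,0): OLD=3611746255/16777216 → NEW=255, ERR=-666443825/16777216
(3,1): OLD=24429821347/134217728 → NEW=255, ERR=-9795699293/134217728
(3,2): OLD=182683504537/1073741824 → NEW=255, ERR=-91120660583/1073741824
(3,3): OLD=10738730677067/68719476736 → NEW=255, ERR=-6784735890613/68719476736
(3,4): OLD=87979207527147/549755813888 → NEW=255, ERR=-52208525014293/549755813888
(3,5): OLD=1589374601705957/8796093022208 → NEW=255, ERR=-653629118957083/8796093022208
Output grid:
  Row 0: ......  (6 black, running=6)
  Row 1: #.#.#.  (3 black, running=9)
  Row 2: ######  (0 black, running=9)
  Row 3: ######  (0 black, running=9)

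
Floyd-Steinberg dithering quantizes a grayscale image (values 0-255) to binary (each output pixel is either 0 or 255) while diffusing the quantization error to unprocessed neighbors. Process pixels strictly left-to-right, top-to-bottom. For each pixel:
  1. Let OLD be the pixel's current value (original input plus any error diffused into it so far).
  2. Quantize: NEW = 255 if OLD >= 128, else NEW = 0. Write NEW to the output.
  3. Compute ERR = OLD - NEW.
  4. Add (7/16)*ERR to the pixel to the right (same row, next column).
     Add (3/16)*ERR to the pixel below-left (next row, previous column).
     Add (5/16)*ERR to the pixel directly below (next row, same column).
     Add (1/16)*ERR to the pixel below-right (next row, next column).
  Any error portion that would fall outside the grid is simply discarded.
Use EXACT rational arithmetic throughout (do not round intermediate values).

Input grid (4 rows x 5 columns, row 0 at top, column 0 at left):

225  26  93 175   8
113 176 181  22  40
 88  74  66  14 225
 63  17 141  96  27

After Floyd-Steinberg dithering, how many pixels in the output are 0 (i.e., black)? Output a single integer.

(0,0): OLD=225 → NEW=255, ERR=-30
(0,1): OLD=103/8 → NEW=0, ERR=103/8
(0,2): OLD=12625/128 → NEW=0, ERR=12625/128
(0,3): OLD=446775/2048 → NEW=255, ERR=-75465/2048
(0,4): OLD=-266111/32768 → NEW=0, ERR=-266111/32768
(1,0): OLD=13573/128 → NEW=0, ERR=13573/128
(1,1): OLD=248867/1024 → NEW=255, ERR=-12253/1024
(1,2): OLD=6569439/32768 → NEW=255, ERR=-1786401/32768
(1,3): OLD=-1143501/131072 → NEW=0, ERR=-1143501/131072
(1,4): OLD=65729593/2097152 → NEW=0, ERR=65729593/2097152
(2,0): OLD=1947953/16384 → NEW=0, ERR=1947953/16384
(2,1): OLD=62223659/524288 → NEW=0, ERR=62223659/524288
(2,2): OLD=826306113/8388608 → NEW=0, ERR=826306113/8388608
(2,3): OLD=7628707123/134217728 → NEW=0, ERR=7628707123/134217728
(2,4): OLD=556447295397/2147483648 → NEW=255, ERR=8838965157/2147483648
(3,0): OLD=1026825761/8388608 → NEW=0, ERR=1026825761/8388608
(3,1): OLD=8961822349/67108864 → NEW=255, ERR=-8150937971/67108864
(3,2): OLD=293601929887/2147483648 → NEW=255, ERR=-254006400353/2147483648
(3,3): OLD=296104738887/4294967296 → NEW=0, ERR=296104738887/4294967296
(3,4): OLD=4260667323587/68719476736 → NEW=0, ERR=4260667323587/68719476736
Output grid:
  Row 0: #..#.  (3 black, running=3)
  Row 1: .##..  (3 black, running=6)
  Row 2: ....#  (4 black, running=10)
  Row 3: .##..  (3 black, running=13)

Answer: 13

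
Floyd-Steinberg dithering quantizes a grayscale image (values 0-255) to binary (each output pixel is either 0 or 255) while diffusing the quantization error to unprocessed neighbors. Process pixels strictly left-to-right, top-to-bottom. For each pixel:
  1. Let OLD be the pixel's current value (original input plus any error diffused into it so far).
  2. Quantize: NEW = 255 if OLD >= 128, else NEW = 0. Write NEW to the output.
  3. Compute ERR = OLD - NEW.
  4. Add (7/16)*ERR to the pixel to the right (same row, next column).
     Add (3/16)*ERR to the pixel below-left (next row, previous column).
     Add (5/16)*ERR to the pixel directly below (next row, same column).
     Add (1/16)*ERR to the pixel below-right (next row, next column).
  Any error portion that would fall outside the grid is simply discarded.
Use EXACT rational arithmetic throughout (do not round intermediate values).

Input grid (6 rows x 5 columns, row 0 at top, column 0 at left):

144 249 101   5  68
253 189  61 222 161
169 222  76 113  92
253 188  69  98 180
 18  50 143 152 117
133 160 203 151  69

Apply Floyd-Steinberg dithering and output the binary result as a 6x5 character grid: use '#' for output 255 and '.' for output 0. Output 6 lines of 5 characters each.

(0,0): OLD=144 → NEW=255, ERR=-111
(0,1): OLD=3207/16 → NEW=255, ERR=-873/16
(0,2): OLD=19745/256 → NEW=0, ERR=19745/256
(0,3): OLD=158695/4096 → NEW=0, ERR=158695/4096
(0,4): OLD=5567313/65536 → NEW=0, ERR=5567313/65536
(1,0): OLD=53269/256 → NEW=255, ERR=-12011/256
(1,1): OLD=325523/2048 → NEW=255, ERR=-196717/2048
(1,2): OLD=3075855/65536 → NEW=0, ERR=3075855/65536
(1,3): OLD=72191779/262144 → NEW=255, ERR=5345059/262144
(1,4): OLD=834201097/4194304 → NEW=255, ERR=-235346423/4194304
(2,0): OLD=4467201/32768 → NEW=255, ERR=-3888639/32768
(2,1): OLD=153020955/1048576 → NEW=255, ERR=-114365925/1048576
(2,2): OLD=683996945/16777216 → NEW=0, ERR=683996945/16777216
(2,3): OLD=34794865827/268435456 → NEW=255, ERR=-33656175453/268435456
(2,4): OLD=89706248117/4294967296 → NEW=0, ERR=89706248117/4294967296
(3,0): OLD=3279355633/16777216 → NEW=255, ERR=-998834447/16777216
(3,1): OLD=17192879133/134217728 → NEW=255, ERR=-17032641507/134217728
(3,2): OLD=-17630685233/4294967296 → NEW=0, ERR=-17630685233/4294967296
(3,3): OLD=545352731191/8589934592 → NEW=0, ERR=545352731191/8589934592
(3,4): OLD=28376545609971/137438953472 → NEW=255, ERR=-6670387525389/137438953472
(4,0): OLD=-52396596737/2147483648 → NEW=0, ERR=-52396596737/2147483648
(4,1): OLD=-331394832769/68719476736 → NEW=0, ERR=-331394832769/68719476736
(4,2): OLD=157867697220945/1099511627776 → NEW=255, ERR=-122507767861935/1099511627776
(4,3): OLD=2000880895650943/17592186044416 → NEW=0, ERR=2000880895650943/17592186044416
(4,4): OLD=43786572921933561/281474976710656 → NEW=255, ERR=-27989546139283719/281474976710656
(5,0): OLD=136857406517981/1099511627776 → NEW=0, ERR=136857406517981/1099511627776
(5,1): OLD=1675944832497879/8796093022208 → NEW=255, ERR=-567058888165161/8796093022208
(5,2): OLD=45317780018760079/281474976710656 → NEW=255, ERR=-26458339042457201/281474976710656
(5,3): OLD=134893753774328353/1125899906842624 → NEW=0, ERR=134893753774328353/1125899906842624
(5,4): OLD=1755515228110541339/18014398509481984 → NEW=0, ERR=1755515228110541339/18014398509481984
Row 0: ##...
Row 1: ##.##
Row 2: ##.#.
Row 3: ##..#
Row 4: ..#.#
Row 5: .##..

Answer: ##...
##.##
##.#.
##..#
..#.#
.##..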